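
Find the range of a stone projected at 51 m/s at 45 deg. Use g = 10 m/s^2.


Given: v0 = 51 m/s, theta = 45 deg, g = 10 m/s^2
sin(2*45) = sin(90) = 1
Using R = v0^2 * sin(2*theta) / g
R = 51^2 * 1 / 10
R = 2601 / 10
R = 2601/10 m

2601/10 m


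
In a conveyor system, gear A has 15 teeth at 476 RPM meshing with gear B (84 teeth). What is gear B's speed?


Given: N1 = 15 teeth, w1 = 476 RPM, N2 = 84 teeth
Using N1*w1 = N2*w2
w2 = N1*w1 / N2
w2 = 15*476 / 84
w2 = 7140 / 84
w2 = 85 RPM

85 RPM


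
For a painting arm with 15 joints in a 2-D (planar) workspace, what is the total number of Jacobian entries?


Given: task space dimension = 2, joints = 15
Jacobian is a 2 x 15 matrix
Total entries = rows * columns
Total = 2 * 15
Total = 30

30


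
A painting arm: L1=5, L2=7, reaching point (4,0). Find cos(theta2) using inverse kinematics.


Given: L1 = 5, L2 = 7, target (x, y) = (4, 0)
Using cos(theta2) = (x^2 + y^2 - L1^2 - L2^2) / (2*L1*L2)
x^2 + y^2 = 4^2 + 0 = 16
L1^2 + L2^2 = 25 + 49 = 74
Numerator = 16 - 74 = -58
Denominator = 2*5*7 = 70
cos(theta2) = -58/70 = -29/35

-29/35


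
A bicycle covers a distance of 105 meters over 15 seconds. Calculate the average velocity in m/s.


Given: distance d = 105 m, time t = 15 s
Using v = d / t
v = 105 / 15
v = 7 m/s

7 m/s


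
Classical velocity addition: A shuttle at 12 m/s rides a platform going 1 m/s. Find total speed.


Given: object velocity = 12 m/s, platform velocity = 1 m/s (same direction)
Using classical velocity addition: v_total = v_object + v_platform
v_total = 12 + 1
v_total = 13 m/s

13 m/s


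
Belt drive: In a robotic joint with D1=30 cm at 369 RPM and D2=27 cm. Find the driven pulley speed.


Given: D1 = 30 cm, w1 = 369 RPM, D2 = 27 cm
Using D1*w1 = D2*w2
w2 = D1*w1 / D2
w2 = 30*369 / 27
w2 = 11070 / 27
w2 = 410 RPM

410 RPM


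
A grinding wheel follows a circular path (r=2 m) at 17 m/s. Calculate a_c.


Given: v = 17 m/s, r = 2 m
Using a_c = v^2 / r
a_c = 17^2 / 2
a_c = 289 / 2
a_c = 289/2 m/s^2

289/2 m/s^2


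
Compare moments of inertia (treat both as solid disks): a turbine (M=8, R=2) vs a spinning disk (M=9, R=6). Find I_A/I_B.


Given: M1=8 kg, R1=2 m, M2=9 kg, R2=6 m
For a disk: I = (1/2)*M*R^2, so I_A/I_B = (M1*R1^2)/(M2*R2^2)
M1*R1^2 = 8*4 = 32
M2*R2^2 = 9*36 = 324
I_A/I_B = 32/324 = 8/81

8/81


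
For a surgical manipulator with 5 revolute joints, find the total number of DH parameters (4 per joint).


Given: 5 joints, 4 DH parameters per joint (d, theta, a, alpha)
Total DH parameters = number_of_joints * 4
Total = 5 * 4
Total = 20

20


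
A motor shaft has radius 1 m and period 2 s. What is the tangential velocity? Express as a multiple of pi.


Given: radius r = 1 m, period T = 2 s
Using v = 2*pi*r / T
v = 2*pi*1 / 2
v = 2*pi / 2
v = 1*pi m/s

1*pi m/s


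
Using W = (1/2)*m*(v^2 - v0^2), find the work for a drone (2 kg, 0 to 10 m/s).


Given: m = 2 kg, v0 = 0 m/s, v = 10 m/s
Using W = (1/2)*m*(v^2 - v0^2)
v^2 = 10^2 = 100
v0^2 = 0^2 = 0
v^2 - v0^2 = 100 - 0 = 100
W = (1/2)*2*100 = 100 J

100 J


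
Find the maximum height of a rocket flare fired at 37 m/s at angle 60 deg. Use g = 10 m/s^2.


Given: v0 = 37 m/s, theta = 60 deg, g = 10 m/s^2
sin^2(60) = 3/4
Using H = v0^2 * sin^2(theta) / (2*g)
H = 37^2 * 3/4 / (2*10)
H = 1369 * 3/4 / 20
H = 4107/4 / 20
H = 4107/80 m

4107/80 m


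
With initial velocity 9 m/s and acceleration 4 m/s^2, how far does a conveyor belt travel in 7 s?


Given: v0 = 9 m/s, a = 4 m/s^2, t = 7 s
Using s = v0*t + (1/2)*a*t^2
s = 9*7 + (1/2)*4*7^2
s = 63 + (1/2)*196
s = 63 + 98
s = 161

161 m


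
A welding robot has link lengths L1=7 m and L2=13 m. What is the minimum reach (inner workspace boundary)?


Given: L1 = 7 m, L2 = 13 m
For a 2-link planar arm, min reach = |L1 - L2| (second link folded back)
Min reach = |7 - 13|
Min reach = 6 m

6 m


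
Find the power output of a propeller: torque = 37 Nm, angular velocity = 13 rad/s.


Given: tau = 37 Nm, omega = 13 rad/s
Using P = tau * omega
P = 37 * 13
P = 481 W

481 W


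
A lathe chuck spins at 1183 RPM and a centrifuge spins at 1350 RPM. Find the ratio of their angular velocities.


Given: RPM_A = 1183, RPM_B = 1350
omega = 2*pi*RPM/60, so omega_A/omega_B = RPM_A / RPM_B
omega_A/omega_B = 1183 / 1350
omega_A/omega_B = 1183/1350

1183/1350


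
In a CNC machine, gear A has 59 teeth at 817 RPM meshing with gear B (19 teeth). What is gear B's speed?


Given: N1 = 59 teeth, w1 = 817 RPM, N2 = 19 teeth
Using N1*w1 = N2*w2
w2 = N1*w1 / N2
w2 = 59*817 / 19
w2 = 48203 / 19
w2 = 2537 RPM

2537 RPM


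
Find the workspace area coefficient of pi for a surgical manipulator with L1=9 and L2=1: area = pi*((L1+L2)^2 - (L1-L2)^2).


Given: L1 = 9, L2 = 1
(L1+L2)^2 = (10)^2 = 100
(L1-L2)^2 = (8)^2 = 64
Difference = 100 - 64 = 36
This equals 4*L1*L2 = 4*9*1 = 36
Workspace area = 36*pi

36


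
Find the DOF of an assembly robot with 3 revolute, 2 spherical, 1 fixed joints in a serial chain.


Given: serial robot with 3 revolute, 2 spherical, 1 fixed joints
DOF contribution per joint type: revolute=1, prismatic=1, spherical=3, fixed=0
DOF = 3*1 + 2*3 + 1*0
DOF = 9

9


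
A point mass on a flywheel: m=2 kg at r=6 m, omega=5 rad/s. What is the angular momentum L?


Given: m = 2 kg, r = 6 m, omega = 5 rad/s
For a point mass: I = m*r^2
I = 2*6^2 = 2*36 = 72
L = I*omega = 72*5
L = 360 kg*m^2/s

360 kg*m^2/s


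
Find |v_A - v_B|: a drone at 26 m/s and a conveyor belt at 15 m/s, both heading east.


Given: v_A = 26 m/s east, v_B = 15 m/s east
Both move in the same direction; relative speed = |v_A - v_B|
|26 - 15| = |11|
= 11 m/s

11 m/s


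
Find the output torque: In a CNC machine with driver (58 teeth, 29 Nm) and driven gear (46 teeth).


Given: N1 = 58, N2 = 46, T1 = 29 Nm
Using T2/T1 = N2/N1
T2 = T1 * N2 / N1
T2 = 29 * 46 / 58
T2 = 1334 / 58
T2 = 23 Nm

23 Nm


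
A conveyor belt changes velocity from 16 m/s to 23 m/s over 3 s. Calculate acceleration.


Given: initial velocity v0 = 16 m/s, final velocity v = 23 m/s, time t = 3 s
Using a = (v - v0) / t
a = (23 - 16) / 3
a = 7 / 3
a = 7/3 m/s^2

7/3 m/s^2


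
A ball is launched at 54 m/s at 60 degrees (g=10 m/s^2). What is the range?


Given: v0 = 54 m/s, theta = 60 deg, g = 10 m/s^2
sin(2*60) = sin(120) = sqrt(3)/2
Using R = v0^2 * sin(2*theta) / g
R = 54^2 * (sqrt(3)/2) / 10
R = 2916 * sqrt(3) / 20
R = 729/5*sqrt(3) m

729/5*sqrt(3) m


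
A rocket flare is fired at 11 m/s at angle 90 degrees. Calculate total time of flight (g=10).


Given: v0 = 11 m/s, theta = 90 deg, g = 10 m/s^2
sin(90) = 1
Using T = 2*v0*sin(theta) / g
T = 2*11*1 / 10
T = 22 / 10
T = 11/5 s

11/5 s


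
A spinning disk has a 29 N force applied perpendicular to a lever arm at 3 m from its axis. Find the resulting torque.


Given: F = 29 N, r = 3 m, angle = 90 deg (perpendicular)
Using tau = F * r * sin(90)
sin(90) = 1
tau = 29 * 3 * 1
tau = 87 Nm

87 Nm


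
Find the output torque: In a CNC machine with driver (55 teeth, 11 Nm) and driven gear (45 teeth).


Given: N1 = 55, N2 = 45, T1 = 11 Nm
Using T2/T1 = N2/N1
T2 = T1 * N2 / N1
T2 = 11 * 45 / 55
T2 = 495 / 55
T2 = 9 Nm

9 Nm


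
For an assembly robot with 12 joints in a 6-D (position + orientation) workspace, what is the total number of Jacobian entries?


Given: task space dimension = 6, joints = 12
Jacobian is a 6 x 12 matrix
Total entries = rows * columns
Total = 6 * 12
Total = 72

72


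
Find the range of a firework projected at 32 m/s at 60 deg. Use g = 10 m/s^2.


Given: v0 = 32 m/s, theta = 60 deg, g = 10 m/s^2
sin(2*60) = sin(120) = sqrt(3)/2
Using R = v0^2 * sin(2*theta) / g
R = 32^2 * (sqrt(3)/2) / 10
R = 1024 * sqrt(3) / 20
R = 256/5*sqrt(3) m

256/5*sqrt(3) m


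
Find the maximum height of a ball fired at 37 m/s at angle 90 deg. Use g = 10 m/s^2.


Given: v0 = 37 m/s, theta = 90 deg, g = 10 m/s^2
sin^2(90) = 1
Using H = v0^2 * sin^2(theta) / (2*g)
H = 37^2 * 1 / (2*10)
H = 1369 * 1 / 20
H = 1369 / 20
H = 1369/20 m

1369/20 m


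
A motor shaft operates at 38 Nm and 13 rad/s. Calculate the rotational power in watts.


Given: tau = 38 Nm, omega = 13 rad/s
Using P = tau * omega
P = 38 * 13
P = 494 W

494 W


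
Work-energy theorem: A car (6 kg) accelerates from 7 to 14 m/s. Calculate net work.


Given: m = 6 kg, v0 = 7 m/s, v = 14 m/s
Using W = (1/2)*m*(v^2 - v0^2)
v^2 = 14^2 = 196
v0^2 = 7^2 = 49
v^2 - v0^2 = 196 - 49 = 147
W = (1/2)*6*147 = 441 J

441 J


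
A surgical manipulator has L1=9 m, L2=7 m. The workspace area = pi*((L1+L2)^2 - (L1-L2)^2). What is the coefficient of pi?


Given: L1 = 9, L2 = 7
(L1+L2)^2 = (16)^2 = 256
(L1-L2)^2 = (2)^2 = 4
Difference = 256 - 4 = 252
This equals 4*L1*L2 = 4*9*7 = 252
Workspace area = 252*pi

252


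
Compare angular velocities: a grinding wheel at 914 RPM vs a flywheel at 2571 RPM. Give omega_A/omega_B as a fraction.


Given: RPM_A = 914, RPM_B = 2571
omega = 2*pi*RPM/60, so omega_A/omega_B = RPM_A / RPM_B
omega_A/omega_B = 914 / 2571
omega_A/omega_B = 914/2571

914/2571


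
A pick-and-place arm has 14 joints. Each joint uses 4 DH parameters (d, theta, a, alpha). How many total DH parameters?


Given: 14 joints, 4 DH parameters per joint (d, theta, a, alpha)
Total DH parameters = number_of_joints * 4
Total = 14 * 4
Total = 56

56


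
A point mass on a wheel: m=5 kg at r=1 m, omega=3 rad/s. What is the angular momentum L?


Given: m = 5 kg, r = 1 m, omega = 3 rad/s
For a point mass: I = m*r^2
I = 5*1^2 = 5*1 = 5
L = I*omega = 5*3
L = 15 kg*m^2/s

15 kg*m^2/s


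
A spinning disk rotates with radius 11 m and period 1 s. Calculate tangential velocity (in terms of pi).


Given: radius r = 11 m, period T = 1 s
Using v = 2*pi*r / T
v = 2*pi*11 / 1
v = 22*pi / 1
v = 22*pi m/s

22*pi m/s


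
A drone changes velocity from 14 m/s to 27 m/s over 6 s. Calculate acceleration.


Given: initial velocity v0 = 14 m/s, final velocity v = 27 m/s, time t = 6 s
Using a = (v - v0) / t
a = (27 - 14) / 6
a = 13 / 6
a = 13/6 m/s^2

13/6 m/s^2


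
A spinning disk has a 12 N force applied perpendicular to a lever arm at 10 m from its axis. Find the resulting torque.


Given: F = 12 N, r = 10 m, angle = 90 deg (perpendicular)
Using tau = F * r * sin(90)
sin(90) = 1
tau = 12 * 10 * 1
tau = 120 Nm

120 Nm


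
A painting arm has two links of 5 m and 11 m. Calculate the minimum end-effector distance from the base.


Given: L1 = 5 m, L2 = 11 m
For a 2-link planar arm, min reach = |L1 - L2| (second link folded back)
Min reach = |5 - 11|
Min reach = 6 m

6 m


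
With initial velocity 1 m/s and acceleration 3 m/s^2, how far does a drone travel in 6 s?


Given: v0 = 1 m/s, a = 3 m/s^2, t = 6 s
Using s = v0*t + (1/2)*a*t^2
s = 1*6 + (1/2)*3*6^2
s = 6 + (1/2)*108
s = 6 + 54
s = 60

60 m


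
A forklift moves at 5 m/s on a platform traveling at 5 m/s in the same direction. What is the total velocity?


Given: object velocity = 5 m/s, platform velocity = 5 m/s (same direction)
Using classical velocity addition: v_total = v_object + v_platform
v_total = 5 + 5
v_total = 10 m/s

10 m/s


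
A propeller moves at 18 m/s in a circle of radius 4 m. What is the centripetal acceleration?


Given: v = 18 m/s, r = 4 m
Using a_c = v^2 / r
a_c = 18^2 / 4
a_c = 324 / 4
a_c = 81 m/s^2

81 m/s^2


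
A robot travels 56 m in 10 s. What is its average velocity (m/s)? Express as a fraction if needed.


Given: distance d = 56 m, time t = 10 s
Using v = d / t
v = 56 / 10
v = 28/5 m/s

28/5 m/s


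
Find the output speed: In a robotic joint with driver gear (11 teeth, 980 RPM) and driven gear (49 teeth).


Given: N1 = 11 teeth, w1 = 980 RPM, N2 = 49 teeth
Using N1*w1 = N2*w2
w2 = N1*w1 / N2
w2 = 11*980 / 49
w2 = 10780 / 49
w2 = 220 RPM

220 RPM


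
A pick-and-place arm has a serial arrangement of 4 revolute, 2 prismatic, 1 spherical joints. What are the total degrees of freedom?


Given: serial robot with 4 revolute, 2 prismatic, 1 spherical joints
DOF contribution per joint type: revolute=1, prismatic=1, spherical=3, fixed=0
DOF = 4*1 + 2*1 + 1*3
DOF = 9

9


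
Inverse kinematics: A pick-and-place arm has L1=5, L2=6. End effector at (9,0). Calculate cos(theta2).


Given: L1 = 5, L2 = 6, target (x, y) = (9, 0)
Using cos(theta2) = (x^2 + y^2 - L1^2 - L2^2) / (2*L1*L2)
x^2 + y^2 = 9^2 + 0 = 81
L1^2 + L2^2 = 25 + 36 = 61
Numerator = 81 - 61 = 20
Denominator = 2*5*6 = 60
cos(theta2) = 20/60 = 1/3

1/3


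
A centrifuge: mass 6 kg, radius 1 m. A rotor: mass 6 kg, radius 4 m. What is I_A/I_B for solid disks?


Given: M1=6 kg, R1=1 m, M2=6 kg, R2=4 m
For a disk: I = (1/2)*M*R^2, so I_A/I_B = (M1*R1^2)/(M2*R2^2)
M1*R1^2 = 6*1 = 6
M2*R2^2 = 6*16 = 96
I_A/I_B = 6/96 = 1/16

1/16


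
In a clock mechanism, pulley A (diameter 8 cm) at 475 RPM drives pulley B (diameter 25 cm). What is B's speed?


Given: D1 = 8 cm, w1 = 475 RPM, D2 = 25 cm
Using D1*w1 = D2*w2
w2 = D1*w1 / D2
w2 = 8*475 / 25
w2 = 3800 / 25
w2 = 152 RPM

152 RPM


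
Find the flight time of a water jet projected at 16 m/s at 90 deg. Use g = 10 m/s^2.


Given: v0 = 16 m/s, theta = 90 deg, g = 10 m/s^2
sin(90) = 1
Using T = 2*v0*sin(theta) / g
T = 2*16*1 / 10
T = 32 / 10
T = 16/5 s

16/5 s


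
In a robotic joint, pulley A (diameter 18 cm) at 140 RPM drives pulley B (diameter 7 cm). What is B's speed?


Given: D1 = 18 cm, w1 = 140 RPM, D2 = 7 cm
Using D1*w1 = D2*w2
w2 = D1*w1 / D2
w2 = 18*140 / 7
w2 = 2520 / 7
w2 = 360 RPM

360 RPM


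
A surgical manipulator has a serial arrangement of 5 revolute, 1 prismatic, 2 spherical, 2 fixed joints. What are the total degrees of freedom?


Given: serial robot with 5 revolute, 1 prismatic, 2 spherical, 2 fixed joints
DOF contribution per joint type: revolute=1, prismatic=1, spherical=3, fixed=0
DOF = 5*1 + 1*1 + 2*3 + 2*0
DOF = 12

12


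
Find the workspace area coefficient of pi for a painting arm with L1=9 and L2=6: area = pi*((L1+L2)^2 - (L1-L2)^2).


Given: L1 = 9, L2 = 6
(L1+L2)^2 = (15)^2 = 225
(L1-L2)^2 = (3)^2 = 9
Difference = 225 - 9 = 216
This equals 4*L1*L2 = 4*9*6 = 216
Workspace area = 216*pi

216


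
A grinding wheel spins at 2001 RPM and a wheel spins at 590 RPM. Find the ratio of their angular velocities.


Given: RPM_A = 2001, RPM_B = 590
omega = 2*pi*RPM/60, so omega_A/omega_B = RPM_A / RPM_B
omega_A/omega_B = 2001 / 590
omega_A/omega_B = 2001/590

2001/590


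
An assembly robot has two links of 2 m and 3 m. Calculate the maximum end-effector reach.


Given: L1 = 2 m, L2 = 3 m
For a 2-link planar arm, max reach = L1 + L2 (fully extended)
Max reach = 2 + 3
Max reach = 5 m

5 m


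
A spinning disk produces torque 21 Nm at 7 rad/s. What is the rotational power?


Given: tau = 21 Nm, omega = 7 rad/s
Using P = tau * omega
P = 21 * 7
P = 147 W

147 W


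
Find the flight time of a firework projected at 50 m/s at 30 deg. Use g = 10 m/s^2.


Given: v0 = 50 m/s, theta = 30 deg, g = 10 m/s^2
sin(30) = 1/2
Using T = 2*v0*sin(theta) / g
T = 2*50*1/2 / 10
T = 50 / 10
T = 5 s

5 s


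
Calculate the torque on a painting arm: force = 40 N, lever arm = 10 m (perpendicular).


Given: F = 40 N, r = 10 m, angle = 90 deg (perpendicular)
Using tau = F * r * sin(90)
sin(90) = 1
tau = 40 * 10 * 1
tau = 400 Nm

400 Nm


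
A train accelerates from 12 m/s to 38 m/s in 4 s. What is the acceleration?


Given: initial velocity v0 = 12 m/s, final velocity v = 38 m/s, time t = 4 s
Using a = (v - v0) / t
a = (38 - 12) / 4
a = 26 / 4
a = 13/2 m/s^2

13/2 m/s^2


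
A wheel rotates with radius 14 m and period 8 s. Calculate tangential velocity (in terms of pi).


Given: radius r = 14 m, period T = 8 s
Using v = 2*pi*r / T
v = 2*pi*14 / 8
v = 28*pi / 8
v = 7/2*pi m/s

7/2*pi m/s


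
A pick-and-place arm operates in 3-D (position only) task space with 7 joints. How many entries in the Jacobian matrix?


Given: task space dimension = 3, joints = 7
Jacobian is a 3 x 7 matrix
Total entries = rows * columns
Total = 3 * 7
Total = 21

21


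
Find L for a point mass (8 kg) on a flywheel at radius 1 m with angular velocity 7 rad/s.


Given: m = 8 kg, r = 1 m, omega = 7 rad/s
For a point mass: I = m*r^2
I = 8*1^2 = 8*1 = 8
L = I*omega = 8*7
L = 56 kg*m^2/s

56 kg*m^2/s


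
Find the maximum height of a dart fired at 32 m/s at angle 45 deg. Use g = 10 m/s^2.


Given: v0 = 32 m/s, theta = 45 deg, g = 10 m/s^2
sin^2(45) = 1/2
Using H = v0^2 * sin^2(theta) / (2*g)
H = 32^2 * 1/2 / (2*10)
H = 1024 * 1/2 / 20
H = 512 / 20
H = 128/5 m

128/5 m


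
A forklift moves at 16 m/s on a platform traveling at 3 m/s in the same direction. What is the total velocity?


Given: object velocity = 16 m/s, platform velocity = 3 m/s (same direction)
Using classical velocity addition: v_total = v_object + v_platform
v_total = 16 + 3
v_total = 19 m/s

19 m/s


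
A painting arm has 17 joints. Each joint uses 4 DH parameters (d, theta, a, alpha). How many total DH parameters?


Given: 17 joints, 4 DH parameters per joint (d, theta, a, alpha)
Total DH parameters = number_of_joints * 4
Total = 17 * 4
Total = 68

68


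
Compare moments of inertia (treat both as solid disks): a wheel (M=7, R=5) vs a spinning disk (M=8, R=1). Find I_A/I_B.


Given: M1=7 kg, R1=5 m, M2=8 kg, R2=1 m
For a disk: I = (1/2)*M*R^2, so I_A/I_B = (M1*R1^2)/(M2*R2^2)
M1*R1^2 = 7*25 = 175
M2*R2^2 = 8*1 = 8
I_A/I_B = 175/8 = 175/8

175/8


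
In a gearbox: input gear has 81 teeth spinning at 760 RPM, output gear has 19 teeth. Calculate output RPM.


Given: N1 = 81 teeth, w1 = 760 RPM, N2 = 19 teeth
Using N1*w1 = N2*w2
w2 = N1*w1 / N2
w2 = 81*760 / 19
w2 = 61560 / 19
w2 = 3240 RPM

3240 RPM


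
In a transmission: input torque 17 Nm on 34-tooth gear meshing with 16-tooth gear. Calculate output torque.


Given: N1 = 34, N2 = 16, T1 = 17 Nm
Using T2/T1 = N2/N1
T2 = T1 * N2 / N1
T2 = 17 * 16 / 34
T2 = 272 / 34
T2 = 8 Nm

8 Nm


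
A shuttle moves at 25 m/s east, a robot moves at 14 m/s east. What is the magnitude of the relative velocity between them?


Given: v_A = 25 m/s east, v_B = 14 m/s east
Both move in the same direction; relative speed = |v_A - v_B|
|25 - 14| = |11|
= 11 m/s

11 m/s


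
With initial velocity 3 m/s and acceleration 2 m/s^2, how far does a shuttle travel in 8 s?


Given: v0 = 3 m/s, a = 2 m/s^2, t = 8 s
Using s = v0*t + (1/2)*a*t^2
s = 3*8 + (1/2)*2*8^2
s = 24 + (1/2)*128
s = 24 + 64
s = 88

88 m


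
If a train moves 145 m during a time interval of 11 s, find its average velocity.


Given: distance d = 145 m, time t = 11 s
Using v = d / t
v = 145 / 11
v = 145/11 m/s

145/11 m/s


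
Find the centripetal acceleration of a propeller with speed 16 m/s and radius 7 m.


Given: v = 16 m/s, r = 7 m
Using a_c = v^2 / r
a_c = 16^2 / 7
a_c = 256 / 7
a_c = 256/7 m/s^2

256/7 m/s^2


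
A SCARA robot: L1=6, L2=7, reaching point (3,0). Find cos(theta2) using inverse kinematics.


Given: L1 = 6, L2 = 7, target (x, y) = (3, 0)
Using cos(theta2) = (x^2 + y^2 - L1^2 - L2^2) / (2*L1*L2)
x^2 + y^2 = 3^2 + 0 = 9
L1^2 + L2^2 = 36 + 49 = 85
Numerator = 9 - 85 = -76
Denominator = 2*6*7 = 84
cos(theta2) = -76/84 = -19/21

-19/21


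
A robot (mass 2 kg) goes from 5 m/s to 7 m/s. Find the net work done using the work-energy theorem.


Given: m = 2 kg, v0 = 5 m/s, v = 7 m/s
Using W = (1/2)*m*(v^2 - v0^2)
v^2 = 7^2 = 49
v0^2 = 5^2 = 25
v^2 - v0^2 = 49 - 25 = 24
W = (1/2)*2*24 = 24 J

24 J


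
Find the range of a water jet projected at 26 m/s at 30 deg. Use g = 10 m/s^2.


Given: v0 = 26 m/s, theta = 30 deg, g = 10 m/s^2
sin(2*30) = sin(60) = sqrt(3)/2
Using R = v0^2 * sin(2*theta) / g
R = 26^2 * (sqrt(3)/2) / 10
R = 676 * sqrt(3) / 20
R = 169/5*sqrt(3) m

169/5*sqrt(3) m


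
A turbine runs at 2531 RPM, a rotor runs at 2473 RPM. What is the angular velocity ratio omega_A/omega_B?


Given: RPM_A = 2531, RPM_B = 2473
omega = 2*pi*RPM/60, so omega_A/omega_B = RPM_A / RPM_B
omega_A/omega_B = 2531 / 2473
omega_A/omega_B = 2531/2473

2531/2473


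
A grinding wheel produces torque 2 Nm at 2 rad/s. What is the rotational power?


Given: tau = 2 Nm, omega = 2 rad/s
Using P = tau * omega
P = 2 * 2
P = 4 W

4 W


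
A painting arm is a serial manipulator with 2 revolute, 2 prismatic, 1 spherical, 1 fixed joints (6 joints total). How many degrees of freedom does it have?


Given: serial robot with 2 revolute, 2 prismatic, 1 spherical, 1 fixed joints
DOF contribution per joint type: revolute=1, prismatic=1, spherical=3, fixed=0
DOF = 2*1 + 2*1 + 1*3 + 1*0
DOF = 7

7


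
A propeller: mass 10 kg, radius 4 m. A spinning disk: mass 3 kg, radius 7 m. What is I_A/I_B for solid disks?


Given: M1=10 kg, R1=4 m, M2=3 kg, R2=7 m
For a disk: I = (1/2)*M*R^2, so I_A/I_B = (M1*R1^2)/(M2*R2^2)
M1*R1^2 = 10*16 = 160
M2*R2^2 = 3*49 = 147
I_A/I_B = 160/147 = 160/147

160/147


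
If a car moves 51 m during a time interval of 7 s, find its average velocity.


Given: distance d = 51 m, time t = 7 s
Using v = d / t
v = 51 / 7
v = 51/7 m/s

51/7 m/s


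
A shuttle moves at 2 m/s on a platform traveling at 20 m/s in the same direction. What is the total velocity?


Given: object velocity = 2 m/s, platform velocity = 20 m/s (same direction)
Using classical velocity addition: v_total = v_object + v_platform
v_total = 2 + 20
v_total = 22 m/s

22 m/s


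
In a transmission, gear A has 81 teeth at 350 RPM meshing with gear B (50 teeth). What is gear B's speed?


Given: N1 = 81 teeth, w1 = 350 RPM, N2 = 50 teeth
Using N1*w1 = N2*w2
w2 = N1*w1 / N2
w2 = 81*350 / 50
w2 = 28350 / 50
w2 = 567 RPM

567 RPM


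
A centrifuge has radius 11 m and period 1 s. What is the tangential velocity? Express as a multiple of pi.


Given: radius r = 11 m, period T = 1 s
Using v = 2*pi*r / T
v = 2*pi*11 / 1
v = 22*pi / 1
v = 22*pi m/s

22*pi m/s


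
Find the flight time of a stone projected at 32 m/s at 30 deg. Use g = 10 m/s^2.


Given: v0 = 32 m/s, theta = 30 deg, g = 10 m/s^2
sin(30) = 1/2
Using T = 2*v0*sin(theta) / g
T = 2*32*1/2 / 10
T = 32 / 10
T = 16/5 s

16/5 s


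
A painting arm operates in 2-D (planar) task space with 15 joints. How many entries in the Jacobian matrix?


Given: task space dimension = 2, joints = 15
Jacobian is a 2 x 15 matrix
Total entries = rows * columns
Total = 2 * 15
Total = 30

30


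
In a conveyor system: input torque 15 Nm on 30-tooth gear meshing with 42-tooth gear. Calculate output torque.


Given: N1 = 30, N2 = 42, T1 = 15 Nm
Using T2/T1 = N2/N1
T2 = T1 * N2 / N1
T2 = 15 * 42 / 30
T2 = 630 / 30
T2 = 21 Nm

21 Nm


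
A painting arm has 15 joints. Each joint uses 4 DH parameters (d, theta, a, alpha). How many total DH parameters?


Given: 15 joints, 4 DH parameters per joint (d, theta, a, alpha)
Total DH parameters = number_of_joints * 4
Total = 15 * 4
Total = 60

60


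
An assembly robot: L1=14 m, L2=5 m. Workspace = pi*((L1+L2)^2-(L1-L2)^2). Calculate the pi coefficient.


Given: L1 = 14, L2 = 5
(L1+L2)^2 = (19)^2 = 361
(L1-L2)^2 = (9)^2 = 81
Difference = 361 - 81 = 280
This equals 4*L1*L2 = 4*14*5 = 280
Workspace area = 280*pi

280


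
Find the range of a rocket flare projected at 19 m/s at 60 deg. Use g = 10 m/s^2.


Given: v0 = 19 m/s, theta = 60 deg, g = 10 m/s^2
sin(2*60) = sin(120) = sqrt(3)/2
Using R = v0^2 * sin(2*theta) / g
R = 19^2 * (sqrt(3)/2) / 10
R = 361 * sqrt(3) / 20
R = 361/20*sqrt(3) m

361/20*sqrt(3) m


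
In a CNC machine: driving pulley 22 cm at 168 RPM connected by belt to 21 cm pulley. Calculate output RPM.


Given: D1 = 22 cm, w1 = 168 RPM, D2 = 21 cm
Using D1*w1 = D2*w2
w2 = D1*w1 / D2
w2 = 22*168 / 21
w2 = 3696 / 21
w2 = 176 RPM

176 RPM


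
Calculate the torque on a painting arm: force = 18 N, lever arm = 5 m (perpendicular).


Given: F = 18 N, r = 5 m, angle = 90 deg (perpendicular)
Using tau = F * r * sin(90)
sin(90) = 1
tau = 18 * 5 * 1
tau = 90 Nm

90 Nm


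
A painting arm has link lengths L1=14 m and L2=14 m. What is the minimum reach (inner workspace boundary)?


Given: L1 = 14 m, L2 = 14 m
For a 2-link planar arm, min reach = |L1 - L2| (second link folded back)
Min reach = |14 - 14|
Min reach = 0 m

0 m


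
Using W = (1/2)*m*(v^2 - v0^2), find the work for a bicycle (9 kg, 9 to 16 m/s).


Given: m = 9 kg, v0 = 9 m/s, v = 16 m/s
Using W = (1/2)*m*(v^2 - v0^2)
v^2 = 16^2 = 256
v0^2 = 9^2 = 81
v^2 - v0^2 = 256 - 81 = 175
W = (1/2)*9*175 = 1575/2 J

1575/2 J


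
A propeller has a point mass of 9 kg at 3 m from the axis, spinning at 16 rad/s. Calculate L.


Given: m = 9 kg, r = 3 m, omega = 16 rad/s
For a point mass: I = m*r^2
I = 9*3^2 = 9*9 = 81
L = I*omega = 81*16
L = 1296 kg*m^2/s

1296 kg*m^2/s


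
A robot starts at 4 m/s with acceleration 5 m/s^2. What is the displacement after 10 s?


Given: v0 = 4 m/s, a = 5 m/s^2, t = 10 s
Using s = v0*t + (1/2)*a*t^2
s = 4*10 + (1/2)*5*10^2
s = 40 + (1/2)*500
s = 40 + 250
s = 290

290 m


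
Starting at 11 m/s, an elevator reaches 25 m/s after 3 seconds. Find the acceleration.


Given: initial velocity v0 = 11 m/s, final velocity v = 25 m/s, time t = 3 s
Using a = (v - v0) / t
a = (25 - 11) / 3
a = 14 / 3
a = 14/3 m/s^2

14/3 m/s^2


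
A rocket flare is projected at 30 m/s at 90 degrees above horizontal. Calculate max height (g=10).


Given: v0 = 30 m/s, theta = 90 deg, g = 10 m/s^2
sin^2(90) = 1
Using H = v0^2 * sin^2(theta) / (2*g)
H = 30^2 * 1 / (2*10)
H = 900 * 1 / 20
H = 900 / 20
H = 45 m

45 m


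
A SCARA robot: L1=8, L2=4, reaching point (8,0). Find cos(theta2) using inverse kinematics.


Given: L1 = 8, L2 = 4, target (x, y) = (8, 0)
Using cos(theta2) = (x^2 + y^2 - L1^2 - L2^2) / (2*L1*L2)
x^2 + y^2 = 8^2 + 0 = 64
L1^2 + L2^2 = 64 + 16 = 80
Numerator = 64 - 80 = -16
Denominator = 2*8*4 = 64
cos(theta2) = -16/64 = -1/4

-1/4


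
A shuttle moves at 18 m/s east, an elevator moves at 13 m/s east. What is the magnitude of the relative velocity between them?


Given: v_A = 18 m/s east, v_B = 13 m/s east
Both move in the same direction; relative speed = |v_A - v_B|
|18 - 13| = |5|
= 5 m/s

5 m/s


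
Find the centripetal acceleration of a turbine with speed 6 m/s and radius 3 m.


Given: v = 6 m/s, r = 3 m
Using a_c = v^2 / r
a_c = 6^2 / 3
a_c = 36 / 3
a_c = 12 m/s^2

12 m/s^2


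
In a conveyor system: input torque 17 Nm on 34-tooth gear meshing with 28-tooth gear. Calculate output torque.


Given: N1 = 34, N2 = 28, T1 = 17 Nm
Using T2/T1 = N2/N1
T2 = T1 * N2 / N1
T2 = 17 * 28 / 34
T2 = 476 / 34
T2 = 14 Nm

14 Nm


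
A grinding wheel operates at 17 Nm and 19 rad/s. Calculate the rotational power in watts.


Given: tau = 17 Nm, omega = 19 rad/s
Using P = tau * omega
P = 17 * 19
P = 323 W

323 W


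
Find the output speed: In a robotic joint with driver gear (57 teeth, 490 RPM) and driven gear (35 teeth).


Given: N1 = 57 teeth, w1 = 490 RPM, N2 = 35 teeth
Using N1*w1 = N2*w2
w2 = N1*w1 / N2
w2 = 57*490 / 35
w2 = 27930 / 35
w2 = 798 RPM

798 RPM


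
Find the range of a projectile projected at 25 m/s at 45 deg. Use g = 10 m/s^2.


Given: v0 = 25 m/s, theta = 45 deg, g = 10 m/s^2
sin(2*45) = sin(90) = 1
Using R = v0^2 * sin(2*theta) / g
R = 25^2 * 1 / 10
R = 625 / 10
R = 125/2 m

125/2 m


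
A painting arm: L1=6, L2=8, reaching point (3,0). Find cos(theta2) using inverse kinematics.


Given: L1 = 6, L2 = 8, target (x, y) = (3, 0)
Using cos(theta2) = (x^2 + y^2 - L1^2 - L2^2) / (2*L1*L2)
x^2 + y^2 = 3^2 + 0 = 9
L1^2 + L2^2 = 36 + 64 = 100
Numerator = 9 - 100 = -91
Denominator = 2*6*8 = 96
cos(theta2) = -91/96 = -91/96

-91/96


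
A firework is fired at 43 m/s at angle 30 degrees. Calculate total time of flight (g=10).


Given: v0 = 43 m/s, theta = 30 deg, g = 10 m/s^2
sin(30) = 1/2
Using T = 2*v0*sin(theta) / g
T = 2*43*1/2 / 10
T = 43 / 10
T = 43/10 s

43/10 s


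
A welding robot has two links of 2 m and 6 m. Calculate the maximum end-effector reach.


Given: L1 = 2 m, L2 = 6 m
For a 2-link planar arm, max reach = L1 + L2 (fully extended)
Max reach = 2 + 6
Max reach = 8 m

8 m


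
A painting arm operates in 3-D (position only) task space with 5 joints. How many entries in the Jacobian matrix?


Given: task space dimension = 3, joints = 5
Jacobian is a 3 x 5 matrix
Total entries = rows * columns
Total = 3 * 5
Total = 15

15


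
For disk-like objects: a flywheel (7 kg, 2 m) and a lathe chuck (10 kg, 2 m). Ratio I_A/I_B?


Given: M1=7 kg, R1=2 m, M2=10 kg, R2=2 m
For a disk: I = (1/2)*M*R^2, so I_A/I_B = (M1*R1^2)/(M2*R2^2)
M1*R1^2 = 7*4 = 28
M2*R2^2 = 10*4 = 40
I_A/I_B = 28/40 = 7/10

7/10


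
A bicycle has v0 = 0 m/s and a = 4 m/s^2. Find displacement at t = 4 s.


Given: v0 = 0 m/s, a = 4 m/s^2, t = 4 s
Using s = v0*t + (1/2)*a*t^2
s = 0*4 + (1/2)*4*4^2
s = 0 + (1/2)*64
s = 0 + 32
s = 32

32 m


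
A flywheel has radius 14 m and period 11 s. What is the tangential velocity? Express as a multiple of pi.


Given: radius r = 14 m, period T = 11 s
Using v = 2*pi*r / T
v = 2*pi*14 / 11
v = 28*pi / 11
v = 28/11*pi m/s

28/11*pi m/s


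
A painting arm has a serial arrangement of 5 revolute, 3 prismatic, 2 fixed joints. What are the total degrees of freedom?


Given: serial robot with 5 revolute, 3 prismatic, 2 fixed joints
DOF contribution per joint type: revolute=1, prismatic=1, spherical=3, fixed=0
DOF = 5*1 + 3*1 + 2*0
DOF = 8

8


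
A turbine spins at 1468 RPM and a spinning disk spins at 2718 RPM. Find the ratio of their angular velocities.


Given: RPM_A = 1468, RPM_B = 2718
omega = 2*pi*RPM/60, so omega_A/omega_B = RPM_A / RPM_B
omega_A/omega_B = 1468 / 2718
omega_A/omega_B = 734/1359

734/1359


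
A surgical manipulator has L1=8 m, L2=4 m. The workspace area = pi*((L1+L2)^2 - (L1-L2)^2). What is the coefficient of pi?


Given: L1 = 8, L2 = 4
(L1+L2)^2 = (12)^2 = 144
(L1-L2)^2 = (4)^2 = 16
Difference = 144 - 16 = 128
This equals 4*L1*L2 = 4*8*4 = 128
Workspace area = 128*pi

128


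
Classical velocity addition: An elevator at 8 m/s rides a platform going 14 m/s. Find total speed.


Given: object velocity = 8 m/s, platform velocity = 14 m/s (same direction)
Using classical velocity addition: v_total = v_object + v_platform
v_total = 8 + 14
v_total = 22 m/s

22 m/s


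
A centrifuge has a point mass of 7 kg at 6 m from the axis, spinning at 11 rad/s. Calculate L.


Given: m = 7 kg, r = 6 m, omega = 11 rad/s
For a point mass: I = m*r^2
I = 7*6^2 = 7*36 = 252
L = I*omega = 252*11
L = 2772 kg*m^2/s

2772 kg*m^2/s


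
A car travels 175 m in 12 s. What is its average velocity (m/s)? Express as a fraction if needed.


Given: distance d = 175 m, time t = 12 s
Using v = d / t
v = 175 / 12
v = 175/12 m/s

175/12 m/s


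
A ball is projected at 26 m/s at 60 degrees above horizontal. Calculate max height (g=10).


Given: v0 = 26 m/s, theta = 60 deg, g = 10 m/s^2
sin^2(60) = 3/4
Using H = v0^2 * sin^2(theta) / (2*g)
H = 26^2 * 3/4 / (2*10)
H = 676 * 3/4 / 20
H = 507 / 20
H = 507/20 m

507/20 m


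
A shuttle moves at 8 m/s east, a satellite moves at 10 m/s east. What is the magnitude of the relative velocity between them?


Given: v_A = 8 m/s east, v_B = 10 m/s east
Both move in the same direction; relative speed = |v_A - v_B|
|8 - 10| = |-2|
= 2 m/s

2 m/s


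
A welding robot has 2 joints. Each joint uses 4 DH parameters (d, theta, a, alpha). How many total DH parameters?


Given: 2 joints, 4 DH parameters per joint (d, theta, a, alpha)
Total DH parameters = number_of_joints * 4
Total = 2 * 4
Total = 8

8


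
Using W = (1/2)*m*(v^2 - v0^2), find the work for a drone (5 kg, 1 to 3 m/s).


Given: m = 5 kg, v0 = 1 m/s, v = 3 m/s
Using W = (1/2)*m*(v^2 - v0^2)
v^2 = 3^2 = 9
v0^2 = 1^2 = 1
v^2 - v0^2 = 9 - 1 = 8
W = (1/2)*5*8 = 20 J

20 J


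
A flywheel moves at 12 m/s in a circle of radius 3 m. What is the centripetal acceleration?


Given: v = 12 m/s, r = 3 m
Using a_c = v^2 / r
a_c = 12^2 / 3
a_c = 144 / 3
a_c = 48 m/s^2

48 m/s^2


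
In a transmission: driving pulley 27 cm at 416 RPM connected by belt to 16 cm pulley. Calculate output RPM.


Given: D1 = 27 cm, w1 = 416 RPM, D2 = 16 cm
Using D1*w1 = D2*w2
w2 = D1*w1 / D2
w2 = 27*416 / 16
w2 = 11232 / 16
w2 = 702 RPM

702 RPM


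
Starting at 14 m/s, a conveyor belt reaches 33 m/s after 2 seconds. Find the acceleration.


Given: initial velocity v0 = 14 m/s, final velocity v = 33 m/s, time t = 2 s
Using a = (v - v0) / t
a = (33 - 14) / 2
a = 19 / 2
a = 19/2 m/s^2

19/2 m/s^2


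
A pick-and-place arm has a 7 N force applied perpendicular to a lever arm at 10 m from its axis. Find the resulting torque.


Given: F = 7 N, r = 10 m, angle = 90 deg (perpendicular)
Using tau = F * r * sin(90)
sin(90) = 1
tau = 7 * 10 * 1
tau = 70 Nm

70 Nm


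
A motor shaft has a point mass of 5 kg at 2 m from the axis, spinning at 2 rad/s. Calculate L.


Given: m = 5 kg, r = 2 m, omega = 2 rad/s
For a point mass: I = m*r^2
I = 5*2^2 = 5*4 = 20
L = I*omega = 20*2
L = 40 kg*m^2/s

40 kg*m^2/s


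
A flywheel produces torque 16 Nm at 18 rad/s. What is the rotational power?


Given: tau = 16 Nm, omega = 18 rad/s
Using P = tau * omega
P = 16 * 18
P = 288 W

288 W


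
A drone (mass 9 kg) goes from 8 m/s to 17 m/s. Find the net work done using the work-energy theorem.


Given: m = 9 kg, v0 = 8 m/s, v = 17 m/s
Using W = (1/2)*m*(v^2 - v0^2)
v^2 = 17^2 = 289
v0^2 = 8^2 = 64
v^2 - v0^2 = 289 - 64 = 225
W = (1/2)*9*225 = 2025/2 J

2025/2 J


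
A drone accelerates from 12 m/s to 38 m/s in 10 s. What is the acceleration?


Given: initial velocity v0 = 12 m/s, final velocity v = 38 m/s, time t = 10 s
Using a = (v - v0) / t
a = (38 - 12) / 10
a = 26 / 10
a = 13/5 m/s^2

13/5 m/s^2


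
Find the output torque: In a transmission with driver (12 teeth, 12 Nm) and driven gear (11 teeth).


Given: N1 = 12, N2 = 11, T1 = 12 Nm
Using T2/T1 = N2/N1
T2 = T1 * N2 / N1
T2 = 12 * 11 / 12
T2 = 132 / 12
T2 = 11 Nm

11 Nm


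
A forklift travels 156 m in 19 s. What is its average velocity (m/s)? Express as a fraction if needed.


Given: distance d = 156 m, time t = 19 s
Using v = d / t
v = 156 / 19
v = 156/19 m/s

156/19 m/s


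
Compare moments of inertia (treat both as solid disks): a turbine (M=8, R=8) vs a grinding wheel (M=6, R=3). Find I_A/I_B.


Given: M1=8 kg, R1=8 m, M2=6 kg, R2=3 m
For a disk: I = (1/2)*M*R^2, so I_A/I_B = (M1*R1^2)/(M2*R2^2)
M1*R1^2 = 8*64 = 512
M2*R2^2 = 6*9 = 54
I_A/I_B = 512/54 = 256/27

256/27


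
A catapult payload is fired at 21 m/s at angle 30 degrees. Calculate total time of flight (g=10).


Given: v0 = 21 m/s, theta = 30 deg, g = 10 m/s^2
sin(30) = 1/2
Using T = 2*v0*sin(theta) / g
T = 2*21*1/2 / 10
T = 21 / 10
T = 21/10 s

21/10 s


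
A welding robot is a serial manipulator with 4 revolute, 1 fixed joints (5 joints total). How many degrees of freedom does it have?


Given: serial robot with 4 revolute, 1 fixed joints
DOF contribution per joint type: revolute=1, prismatic=1, spherical=3, fixed=0
DOF = 4*1 + 1*0
DOF = 4

4


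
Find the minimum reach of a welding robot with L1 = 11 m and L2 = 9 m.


Given: L1 = 11 m, L2 = 9 m
For a 2-link planar arm, min reach = |L1 - L2| (second link folded back)
Min reach = |11 - 9|
Min reach = 2 m

2 m


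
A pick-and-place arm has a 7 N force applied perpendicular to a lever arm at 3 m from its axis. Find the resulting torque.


Given: F = 7 N, r = 3 m, angle = 90 deg (perpendicular)
Using tau = F * r * sin(90)
sin(90) = 1
tau = 7 * 3 * 1
tau = 21 Nm

21 Nm


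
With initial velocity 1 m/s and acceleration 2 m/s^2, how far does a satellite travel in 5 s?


Given: v0 = 1 m/s, a = 2 m/s^2, t = 5 s
Using s = v0*t + (1/2)*a*t^2
s = 1*5 + (1/2)*2*5^2
s = 5 + (1/2)*50
s = 5 + 25
s = 30

30 m


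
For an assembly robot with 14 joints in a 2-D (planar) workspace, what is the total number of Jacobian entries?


Given: task space dimension = 2, joints = 14
Jacobian is a 2 x 14 matrix
Total entries = rows * columns
Total = 2 * 14
Total = 28

28


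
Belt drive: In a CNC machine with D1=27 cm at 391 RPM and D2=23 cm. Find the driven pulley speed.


Given: D1 = 27 cm, w1 = 391 RPM, D2 = 23 cm
Using D1*w1 = D2*w2
w2 = D1*w1 / D2
w2 = 27*391 / 23
w2 = 10557 / 23
w2 = 459 RPM

459 RPM


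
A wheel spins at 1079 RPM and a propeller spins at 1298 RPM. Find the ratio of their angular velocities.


Given: RPM_A = 1079, RPM_B = 1298
omega = 2*pi*RPM/60, so omega_A/omega_B = RPM_A / RPM_B
omega_A/omega_B = 1079 / 1298
omega_A/omega_B = 1079/1298

1079/1298


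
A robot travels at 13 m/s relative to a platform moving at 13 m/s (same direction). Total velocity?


Given: object velocity = 13 m/s, platform velocity = 13 m/s (same direction)
Using classical velocity addition: v_total = v_object + v_platform
v_total = 13 + 13
v_total = 26 m/s

26 m/s


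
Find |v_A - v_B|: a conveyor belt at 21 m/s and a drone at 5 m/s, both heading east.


Given: v_A = 21 m/s east, v_B = 5 m/s east
Both move in the same direction; relative speed = |v_A - v_B|
|21 - 5| = |16|
= 16 m/s

16 m/s


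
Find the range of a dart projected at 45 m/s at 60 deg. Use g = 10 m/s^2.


Given: v0 = 45 m/s, theta = 60 deg, g = 10 m/s^2
sin(2*60) = sin(120) = sqrt(3)/2
Using R = v0^2 * sin(2*theta) / g
R = 45^2 * (sqrt(3)/2) / 10
R = 2025 * sqrt(3) / 20
R = 405/4*sqrt(3) m

405/4*sqrt(3) m


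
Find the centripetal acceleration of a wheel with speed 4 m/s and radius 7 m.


Given: v = 4 m/s, r = 7 m
Using a_c = v^2 / r
a_c = 4^2 / 7
a_c = 16 / 7
a_c = 16/7 m/s^2

16/7 m/s^2


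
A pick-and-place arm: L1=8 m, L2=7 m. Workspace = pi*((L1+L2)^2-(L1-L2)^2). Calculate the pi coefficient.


Given: L1 = 8, L2 = 7
(L1+L2)^2 = (15)^2 = 225
(L1-L2)^2 = (1)^2 = 1
Difference = 225 - 1 = 224
This equals 4*L1*L2 = 4*8*7 = 224
Workspace area = 224*pi

224


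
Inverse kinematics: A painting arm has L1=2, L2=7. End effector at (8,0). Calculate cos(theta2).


Given: L1 = 2, L2 = 7, target (x, y) = (8, 0)
Using cos(theta2) = (x^2 + y^2 - L1^2 - L2^2) / (2*L1*L2)
x^2 + y^2 = 8^2 + 0 = 64
L1^2 + L2^2 = 4 + 49 = 53
Numerator = 64 - 53 = 11
Denominator = 2*2*7 = 28
cos(theta2) = 11/28 = 11/28

11/28


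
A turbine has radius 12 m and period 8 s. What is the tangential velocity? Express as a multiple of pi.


Given: radius r = 12 m, period T = 8 s
Using v = 2*pi*r / T
v = 2*pi*12 / 8
v = 24*pi / 8
v = 3*pi m/s

3*pi m/s


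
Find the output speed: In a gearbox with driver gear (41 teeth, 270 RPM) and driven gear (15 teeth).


Given: N1 = 41 teeth, w1 = 270 RPM, N2 = 15 teeth
Using N1*w1 = N2*w2
w2 = N1*w1 / N2
w2 = 41*270 / 15
w2 = 11070 / 15
w2 = 738 RPM

738 RPM


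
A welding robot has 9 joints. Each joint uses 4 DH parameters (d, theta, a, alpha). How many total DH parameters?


Given: 9 joints, 4 DH parameters per joint (d, theta, a, alpha)
Total DH parameters = number_of_joints * 4
Total = 9 * 4
Total = 36

36


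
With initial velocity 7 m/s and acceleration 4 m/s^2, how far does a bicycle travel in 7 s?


Given: v0 = 7 m/s, a = 4 m/s^2, t = 7 s
Using s = v0*t + (1/2)*a*t^2
s = 7*7 + (1/2)*4*7^2
s = 49 + (1/2)*196
s = 49 + 98
s = 147

147 m


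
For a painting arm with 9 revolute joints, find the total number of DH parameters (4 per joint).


Given: 9 joints, 4 DH parameters per joint (d, theta, a, alpha)
Total DH parameters = number_of_joints * 4
Total = 9 * 4
Total = 36

36


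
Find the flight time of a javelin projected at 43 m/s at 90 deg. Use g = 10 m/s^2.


Given: v0 = 43 m/s, theta = 90 deg, g = 10 m/s^2
sin(90) = 1
Using T = 2*v0*sin(theta) / g
T = 2*43*1 / 10
T = 86 / 10
T = 43/5 s

43/5 s


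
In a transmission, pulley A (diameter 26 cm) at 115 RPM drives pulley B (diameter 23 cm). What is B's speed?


Given: D1 = 26 cm, w1 = 115 RPM, D2 = 23 cm
Using D1*w1 = D2*w2
w2 = D1*w1 / D2
w2 = 26*115 / 23
w2 = 2990 / 23
w2 = 130 RPM

130 RPM
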